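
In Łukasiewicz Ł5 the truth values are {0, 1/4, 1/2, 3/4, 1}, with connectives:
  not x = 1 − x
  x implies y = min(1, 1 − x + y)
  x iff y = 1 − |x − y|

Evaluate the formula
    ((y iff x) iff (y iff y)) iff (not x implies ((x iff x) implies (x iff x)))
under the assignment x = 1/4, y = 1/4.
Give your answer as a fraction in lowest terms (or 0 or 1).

1

y iff x = 1/4 iff 1/4 = 1
y iff y = 1/4 iff 1/4 = 1
(y iff x) iff (y iff y) = 1 iff 1 = 1
not x = not 1/4 = 3/4
x iff x = 1/4 iff 1/4 = 1
x iff x = 1/4 iff 1/4 = 1
(x iff x) implies (x iff x) = 1 implies 1 = 1
not x implies ((x iff x) implies (x iff x)) = 3/4 implies 1 = 1
((y iff x) iff (y iff y)) iff (not x implies ((x iff x) implies (x iff x))) = 1 iff 1 = 1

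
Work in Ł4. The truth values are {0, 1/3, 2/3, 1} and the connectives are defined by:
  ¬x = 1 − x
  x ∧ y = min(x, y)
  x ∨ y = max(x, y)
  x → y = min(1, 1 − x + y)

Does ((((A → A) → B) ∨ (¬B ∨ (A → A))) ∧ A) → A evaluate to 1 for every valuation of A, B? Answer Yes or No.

A = 0, B = 0 ↦ 1
A = 0, B = 1/3 ↦ 1
A = 0, B = 2/3 ↦ 1
A = 0, B = 1 ↦ 1
A = 1/3, B = 0 ↦ 1
A = 1/3, B = 1/3 ↦ 1
A = 1/3, B = 2/3 ↦ 1
A = 1/3, B = 1 ↦ 1
A = 2/3, B = 0 ↦ 1
A = 2/3, B = 1/3 ↦ 1
A = 2/3, B = 2/3 ↦ 1
A = 2/3, B = 1 ↦ 1
A = 1, B = 0 ↦ 1
A = 1, B = 1/3 ↦ 1
A = 1, B = 2/3 ↦ 1
A = 1, B = 1 ↦ 1
Every assignment gives a value ≥ 1.

Yes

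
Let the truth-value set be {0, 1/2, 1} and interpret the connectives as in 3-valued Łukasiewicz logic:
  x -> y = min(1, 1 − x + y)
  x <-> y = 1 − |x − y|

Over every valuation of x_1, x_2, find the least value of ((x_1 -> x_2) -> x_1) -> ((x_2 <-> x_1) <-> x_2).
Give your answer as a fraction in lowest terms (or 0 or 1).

1/2

Take x_1 = 1/2, x_2 = 0:
x_1 -> x_2 = 1/2 -> 0 = 1/2
(x_1 -> x_2) -> x_1 = 1/2 -> 1/2 = 1
x_2 <-> x_1 = 0 <-> 1/2 = 1/2
(x_2 <-> x_1) <-> x_2 = 1/2 <-> 0 = 1/2
((x_1 -> x_2) -> x_1) -> ((x_2 <-> x_1) <-> x_2) = 1 -> 1/2 = 1/2
No assignment yields a value below 1/2, so this is the minimum.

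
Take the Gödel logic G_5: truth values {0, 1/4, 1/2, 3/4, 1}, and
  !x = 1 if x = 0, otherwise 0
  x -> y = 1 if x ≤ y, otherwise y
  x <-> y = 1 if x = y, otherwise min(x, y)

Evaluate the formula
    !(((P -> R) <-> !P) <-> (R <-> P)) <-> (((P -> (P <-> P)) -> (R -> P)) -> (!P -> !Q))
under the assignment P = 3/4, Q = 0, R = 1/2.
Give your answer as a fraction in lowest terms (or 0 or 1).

1

P -> R = 3/4 -> 1/2 = 1/2
!P = !3/4 = 0
(P -> R) <-> !P = 1/2 <-> 0 = 0
R <-> P = 1/2 <-> 3/4 = 1/2
((P -> R) <-> !P) <-> (R <-> P) = 0 <-> 1/2 = 0
!(((P -> R) <-> !P) <-> (R <-> P)) = !0 = 1
P <-> P = 3/4 <-> 3/4 = 1
P -> (P <-> P) = 3/4 -> 1 = 1
R -> P = 1/2 -> 3/4 = 1
(P -> (P <-> P)) -> (R -> P) = 1 -> 1 = 1
!P = !3/4 = 0
!Q = !0 = 1
!P -> !Q = 0 -> 1 = 1
((P -> (P <-> P)) -> (R -> P)) -> (!P -> !Q) = 1 -> 1 = 1
!(((P -> R) <-> !P) <-> (R <-> P)) <-> (((P -> (P <-> P)) -> (R -> P)) -> (!P -> !Q)) = 1 <-> 1 = 1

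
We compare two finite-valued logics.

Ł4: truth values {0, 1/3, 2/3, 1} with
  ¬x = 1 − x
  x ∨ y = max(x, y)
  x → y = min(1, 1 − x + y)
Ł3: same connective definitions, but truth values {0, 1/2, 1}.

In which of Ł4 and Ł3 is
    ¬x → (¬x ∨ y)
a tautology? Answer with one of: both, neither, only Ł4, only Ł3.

In Ł4: every assignment gives 1 — tautology.
In Ł3: every assignment gives 1 — tautology.

both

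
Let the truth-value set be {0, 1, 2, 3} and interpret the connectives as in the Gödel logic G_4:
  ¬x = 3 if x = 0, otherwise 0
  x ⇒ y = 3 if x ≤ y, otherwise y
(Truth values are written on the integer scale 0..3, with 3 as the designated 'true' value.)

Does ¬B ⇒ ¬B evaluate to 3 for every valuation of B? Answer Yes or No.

B = 0 ↦ 3
B = 1 ↦ 3
B = 2 ↦ 3
B = 3 ↦ 3
Every assignment gives a value ≥ 3.

Yes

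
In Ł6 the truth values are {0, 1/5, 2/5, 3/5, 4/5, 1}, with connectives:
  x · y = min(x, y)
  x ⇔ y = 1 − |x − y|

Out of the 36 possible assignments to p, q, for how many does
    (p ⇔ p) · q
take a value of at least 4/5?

12

value 1: 6 assignments (counts)
value 4/5: 6 assignments (counts)
value 3/5: 6 assignments
value 2/5: 6 assignments
value 1/5: 6 assignments
value 0: 6 assignments
So 12 of the 36 assignments meet the threshold.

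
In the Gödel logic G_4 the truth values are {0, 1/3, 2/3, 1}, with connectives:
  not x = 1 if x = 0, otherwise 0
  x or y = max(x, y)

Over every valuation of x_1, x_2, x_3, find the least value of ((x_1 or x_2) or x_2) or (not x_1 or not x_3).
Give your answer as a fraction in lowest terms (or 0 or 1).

1/3

Take x_1 = 1/3, x_2 = 0, x_3 = 1/3:
x_1 or x_2 = 1/3 or 0 = 1/3
(x_1 or x_2) or x_2 = 1/3 or 0 = 1/3
not x_1 = not 1/3 = 0
not x_3 = not 1/3 = 0
not x_1 or not x_3 = 0 or 0 = 0
((x_1 or x_2) or x_2) or (not x_1 or not x_3) = 1/3 or 0 = 1/3
No assignment yields a value below 1/3, so this is the minimum.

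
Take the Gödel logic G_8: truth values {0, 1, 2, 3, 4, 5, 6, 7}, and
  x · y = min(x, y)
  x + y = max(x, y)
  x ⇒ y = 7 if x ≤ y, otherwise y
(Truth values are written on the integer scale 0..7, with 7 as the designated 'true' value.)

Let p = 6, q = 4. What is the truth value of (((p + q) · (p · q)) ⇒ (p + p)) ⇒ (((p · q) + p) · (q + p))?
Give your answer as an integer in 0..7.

p + q = 6 + 4 = 6
p · q = 6 · 4 = 4
(p + q) · (p · q) = 6 · 4 = 4
p + p = 6 + 6 = 6
((p + q) · (p · q)) ⇒ (p + p) = 4 ⇒ 6 = 7
p · q = 6 · 4 = 4
(p · q) + p = 4 + 6 = 6
q + p = 4 + 6 = 6
((p · q) + p) · (q + p) = 6 · 6 = 6
(((p + q) · (p · q)) ⇒ (p + p)) ⇒ (((p · q) + p) · (q + p)) = 7 ⇒ 6 = 6

6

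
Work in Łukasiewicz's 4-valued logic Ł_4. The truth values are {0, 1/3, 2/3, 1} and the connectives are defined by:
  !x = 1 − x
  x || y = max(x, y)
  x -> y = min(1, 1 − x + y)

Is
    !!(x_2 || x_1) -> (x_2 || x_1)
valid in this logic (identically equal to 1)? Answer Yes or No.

Yes

x_1 = 0, x_2 = 0 ↦ 1
x_1 = 0, x_2 = 1/3 ↦ 1
x_1 = 0, x_2 = 2/3 ↦ 1
x_1 = 0, x_2 = 1 ↦ 1
x_1 = 1/3, x_2 = 0 ↦ 1
x_1 = 1/3, x_2 = 1/3 ↦ 1
x_1 = 1/3, x_2 = 2/3 ↦ 1
x_1 = 1/3, x_2 = 1 ↦ 1
x_1 = 2/3, x_2 = 0 ↦ 1
x_1 = 2/3, x_2 = 1/3 ↦ 1
x_1 = 2/3, x_2 = 2/3 ↦ 1
x_1 = 2/3, x_2 = 1 ↦ 1
x_1 = 1, x_2 = 0 ↦ 1
x_1 = 1, x_2 = 1/3 ↦ 1
x_1 = 1, x_2 = 2/3 ↦ 1
x_1 = 1, x_2 = 1 ↦ 1
Every assignment gives a value ≥ 1.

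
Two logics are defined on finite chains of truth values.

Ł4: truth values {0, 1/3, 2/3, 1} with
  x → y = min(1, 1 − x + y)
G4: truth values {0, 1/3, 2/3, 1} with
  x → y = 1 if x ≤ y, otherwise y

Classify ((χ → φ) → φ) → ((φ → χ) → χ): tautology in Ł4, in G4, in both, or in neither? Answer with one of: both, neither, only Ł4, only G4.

In Ł4: every assignment gives 1 — tautology.
In G4: at φ = 0, χ = 1/3 the value is 1/3 — not a tautology.

only Ł4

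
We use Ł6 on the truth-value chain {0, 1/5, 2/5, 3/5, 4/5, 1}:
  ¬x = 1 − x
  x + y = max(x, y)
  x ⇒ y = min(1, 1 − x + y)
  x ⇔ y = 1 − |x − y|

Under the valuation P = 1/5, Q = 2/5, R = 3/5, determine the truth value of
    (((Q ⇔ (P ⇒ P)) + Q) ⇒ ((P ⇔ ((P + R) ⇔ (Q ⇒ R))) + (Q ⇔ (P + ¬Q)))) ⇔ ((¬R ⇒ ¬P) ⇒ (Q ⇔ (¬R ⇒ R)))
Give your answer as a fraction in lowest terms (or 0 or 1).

2/5

P ⇒ P = 1/5 ⇒ 1/5 = 1
Q ⇔ (P ⇒ P) = 2/5 ⇔ 1 = 2/5
(Q ⇔ (P ⇒ P)) + Q = 2/5 + 2/5 = 2/5
P + R = 1/5 + 3/5 = 3/5
Q ⇒ R = 2/5 ⇒ 3/5 = 1
(P + R) ⇔ (Q ⇒ R) = 3/5 ⇔ 1 = 3/5
P ⇔ ((P + R) ⇔ (Q ⇒ R)) = 1/5 ⇔ 3/5 = 3/5
¬Q = ¬2/5 = 3/5
P + ¬Q = 1/5 + 3/5 = 3/5
Q ⇔ (P + ¬Q) = 2/5 ⇔ 3/5 = 4/5
(P ⇔ ((P + R) ⇔ (Q ⇒ R))) + (Q ⇔ (P + ¬Q)) = 3/5 + 4/5 = 4/5
((Q ⇔ (P ⇒ P)) + Q) ⇒ ((P ⇔ ((P + R) ⇔ (Q ⇒ R))) + (Q ⇔ (P + ¬Q))) = 2/5 ⇒ 4/5 = 1
¬R = ¬3/5 = 2/5
¬P = ¬1/5 = 4/5
¬R ⇒ ¬P = 2/5 ⇒ 4/5 = 1
¬R = ¬3/5 = 2/5
¬R ⇒ R = 2/5 ⇒ 3/5 = 1
Q ⇔ (¬R ⇒ R) = 2/5 ⇔ 1 = 2/5
(¬R ⇒ ¬P) ⇒ (Q ⇔ (¬R ⇒ R)) = 1 ⇒ 2/5 = 2/5
(((Q ⇔ (P ⇒ P)) + Q) ⇒ ((P ⇔ ((P + R) ⇔ (Q ⇒ R))) + (Q ⇔ (P + ¬Q)))) ⇔ ((¬R ⇒ ¬P) ⇒ (Q ⇔ (¬R ⇒ R))) = 1 ⇔ 2/5 = 2/5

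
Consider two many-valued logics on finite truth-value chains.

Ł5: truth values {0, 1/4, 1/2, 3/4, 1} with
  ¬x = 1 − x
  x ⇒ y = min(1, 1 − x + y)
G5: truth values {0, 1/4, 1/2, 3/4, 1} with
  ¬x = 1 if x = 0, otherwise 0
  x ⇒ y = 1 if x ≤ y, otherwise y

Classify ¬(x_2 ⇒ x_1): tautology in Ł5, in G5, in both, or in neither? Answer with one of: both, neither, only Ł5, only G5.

neither

In Ł5: at x_1 = 0, x_2 = 0 the value is 0 — not a tautology.
In G5: at x_1 = 0, x_2 = 0 the value is 0 — not a tautology.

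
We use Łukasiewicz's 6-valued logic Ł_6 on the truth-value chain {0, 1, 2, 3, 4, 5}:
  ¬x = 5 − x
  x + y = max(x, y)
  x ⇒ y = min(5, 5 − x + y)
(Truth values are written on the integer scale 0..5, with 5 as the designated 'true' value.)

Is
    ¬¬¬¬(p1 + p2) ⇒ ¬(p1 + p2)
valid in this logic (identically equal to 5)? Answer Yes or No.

Counterexample: take p1 = 0, p2 = 3.
p1 + p2 = 0 + 3 = 3
¬(p1 + p2) = ¬3 = 2
¬¬(p1 + p2) = ¬2 = 3
¬¬¬(p1 + p2) = ¬3 = 2
¬¬¬¬(p1 + p2) = ¬2 = 3
p1 + p2 = 0 + 3 = 3
¬(p1 + p2) = ¬3 = 2
¬¬¬¬(p1 + p2) ⇒ ¬(p1 + p2) = 3 ⇒ 2 = 4
This gives 4 ≠ 5.

No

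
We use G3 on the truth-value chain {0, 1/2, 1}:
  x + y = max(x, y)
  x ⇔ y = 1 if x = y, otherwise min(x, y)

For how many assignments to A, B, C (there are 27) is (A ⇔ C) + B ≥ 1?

value 1: 15 assignments (counts)
value 1/2: 8 assignments
value 0: 4 assignments
So 15 of the 27 assignments meet the threshold.

15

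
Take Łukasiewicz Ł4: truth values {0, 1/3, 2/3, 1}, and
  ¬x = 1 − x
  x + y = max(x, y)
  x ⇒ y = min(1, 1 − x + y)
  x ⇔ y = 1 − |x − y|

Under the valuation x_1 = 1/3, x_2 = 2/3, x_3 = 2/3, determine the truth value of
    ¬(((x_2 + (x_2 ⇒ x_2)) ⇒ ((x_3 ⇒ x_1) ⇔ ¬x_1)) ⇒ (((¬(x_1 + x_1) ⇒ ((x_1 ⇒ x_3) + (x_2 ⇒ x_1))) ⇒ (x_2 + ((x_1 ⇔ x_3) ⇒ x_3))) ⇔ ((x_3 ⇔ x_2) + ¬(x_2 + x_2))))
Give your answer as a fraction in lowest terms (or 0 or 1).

0

x_2 ⇒ x_2 = 2/3 ⇒ 2/3 = 1
x_2 + (x_2 ⇒ x_2) = 2/3 + 1 = 1
x_3 ⇒ x_1 = 2/3 ⇒ 1/3 = 2/3
¬x_1 = ¬1/3 = 2/3
(x_3 ⇒ x_1) ⇔ ¬x_1 = 2/3 ⇔ 2/3 = 1
(x_2 + (x_2 ⇒ x_2)) ⇒ ((x_3 ⇒ x_1) ⇔ ¬x_1) = 1 ⇒ 1 = 1
x_1 + x_1 = 1/3 + 1/3 = 1/3
¬(x_1 + x_1) = ¬1/3 = 2/3
x_1 ⇒ x_3 = 1/3 ⇒ 2/3 = 1
x_2 ⇒ x_1 = 2/3 ⇒ 1/3 = 2/3
(x_1 ⇒ x_3) + (x_2 ⇒ x_1) = 1 + 2/3 = 1
¬(x_1 + x_1) ⇒ ((x_1 ⇒ x_3) + (x_2 ⇒ x_1)) = 2/3 ⇒ 1 = 1
x_1 ⇔ x_3 = 1/3 ⇔ 2/3 = 2/3
(x_1 ⇔ x_3) ⇒ x_3 = 2/3 ⇒ 2/3 = 1
x_2 + ((x_1 ⇔ x_3) ⇒ x_3) = 2/3 + 1 = 1
(¬(x_1 + x_1) ⇒ ((x_1 ⇒ x_3) + (x_2 ⇒ x_1))) ⇒ (x_2 + ((x_1 ⇔ x_3) ⇒ x_3)) = 1 ⇒ 1 = 1
x_3 ⇔ x_2 = 2/3 ⇔ 2/3 = 1
x_2 + x_2 = 2/3 + 2/3 = 2/3
¬(x_2 + x_2) = ¬2/3 = 1/3
(x_3 ⇔ x_2) + ¬(x_2 + x_2) = 1 + 1/3 = 1
((¬(x_1 + x_1) ⇒ ((x_1 ⇒ x_3) + (x_2 ⇒ x_1))) ⇒ (x_2 + ((x_1 ⇔ x_3) ⇒ x_3))) ⇔ ((x_3 ⇔ x_2) + ¬(x_2 + x_2)) = 1 ⇔ 1 = 1
((x_2 + (x_2 ⇒ x_2)) ⇒ ((x_3 ⇒ x_1) ⇔ ¬x_1)) ⇒ (((¬(x_1 + x_1) ⇒ ((x_1 ⇒ x_3) + (x_2 ⇒ x_1))) ⇒ (x_2 + ((x_1 ⇔ x_3) ⇒ x_3))) ⇔ ((x_3 ⇔ x_2) + ¬(x_2 + x_2))) = 1 ⇒ 1 = 1
¬(((x_2 + (x_2 ⇒ x_2)) ⇒ ((x_3 ⇒ x_1) ⇔ ¬x_1)) ⇒ (((¬(x_1 + x_1) ⇒ ((x_1 ⇒ x_3) + (x_2 ⇒ x_1))) ⇒ (x_2 + ((x_1 ⇔ x_3) ⇒ x_3))) ⇔ ((x_3 ⇔ x_2) + ¬(x_2 + x_2)))) = ¬1 = 0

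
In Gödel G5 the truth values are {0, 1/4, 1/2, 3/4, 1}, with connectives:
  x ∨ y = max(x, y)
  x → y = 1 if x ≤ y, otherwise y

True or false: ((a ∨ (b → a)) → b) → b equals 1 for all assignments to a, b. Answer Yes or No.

No

Counterexample: take a = 0, b = 1/4.
b → a = 1/4 → 0 = 0
a ∨ (b → a) = 0 ∨ 0 = 0
(a ∨ (b → a)) → b = 0 → 1/4 = 1
((a ∨ (b → a)) → b) → b = 1 → 1/4 = 1/4
This gives 1/4 ≠ 1.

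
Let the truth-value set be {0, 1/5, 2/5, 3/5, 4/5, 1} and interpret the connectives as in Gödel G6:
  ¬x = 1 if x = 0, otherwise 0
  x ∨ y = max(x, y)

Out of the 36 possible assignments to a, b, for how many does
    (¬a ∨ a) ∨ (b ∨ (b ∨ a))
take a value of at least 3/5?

value 1: 16 assignments (counts)
value 4/5: 8 assignments (counts)
value 3/5: 6 assignments (counts)
value 2/5: 4 assignments
value 1/5: 2 assignments
So 30 of the 36 assignments meet the threshold.

30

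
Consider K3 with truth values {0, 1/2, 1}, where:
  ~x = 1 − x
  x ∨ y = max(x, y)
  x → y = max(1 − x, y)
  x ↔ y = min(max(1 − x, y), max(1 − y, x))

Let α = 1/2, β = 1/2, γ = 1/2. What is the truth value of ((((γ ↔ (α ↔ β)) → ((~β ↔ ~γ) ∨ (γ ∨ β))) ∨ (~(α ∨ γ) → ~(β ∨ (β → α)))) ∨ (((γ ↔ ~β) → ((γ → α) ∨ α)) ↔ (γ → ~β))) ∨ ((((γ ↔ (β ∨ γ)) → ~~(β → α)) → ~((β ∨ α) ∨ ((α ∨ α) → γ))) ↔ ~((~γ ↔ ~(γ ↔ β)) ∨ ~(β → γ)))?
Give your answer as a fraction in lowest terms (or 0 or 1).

α ↔ β = 1/2 ↔ 1/2 = 1/2
γ ↔ (α ↔ β) = 1/2 ↔ 1/2 = 1/2
~β = ~1/2 = 1/2
~γ = ~1/2 = 1/2
~β ↔ ~γ = 1/2 ↔ 1/2 = 1/2
γ ∨ β = 1/2 ∨ 1/2 = 1/2
(~β ↔ ~γ) ∨ (γ ∨ β) = 1/2 ∨ 1/2 = 1/2
(γ ↔ (α ↔ β)) → ((~β ↔ ~γ) ∨ (γ ∨ β)) = 1/2 → 1/2 = 1/2
α ∨ γ = 1/2 ∨ 1/2 = 1/2
~(α ∨ γ) = ~1/2 = 1/2
β → α = 1/2 → 1/2 = 1/2
β ∨ (β → α) = 1/2 ∨ 1/2 = 1/2
~(β ∨ (β → α)) = ~1/2 = 1/2
~(α ∨ γ) → ~(β ∨ (β → α)) = 1/2 → 1/2 = 1/2
((γ ↔ (α ↔ β)) → ((~β ↔ ~γ) ∨ (γ ∨ β))) ∨ (~(α ∨ γ) → ~(β ∨ (β → α))) = 1/2 ∨ 1/2 = 1/2
~β = ~1/2 = 1/2
γ ↔ ~β = 1/2 ↔ 1/2 = 1/2
γ → α = 1/2 → 1/2 = 1/2
(γ → α) ∨ α = 1/2 ∨ 1/2 = 1/2
(γ ↔ ~β) → ((γ → α) ∨ α) = 1/2 → 1/2 = 1/2
~β = ~1/2 = 1/2
γ → ~β = 1/2 → 1/2 = 1/2
((γ ↔ ~β) → ((γ → α) ∨ α)) ↔ (γ → ~β) = 1/2 ↔ 1/2 = 1/2
(((γ ↔ (α ↔ β)) → ((~β ↔ ~γ) ∨ (γ ∨ β))) ∨ (~(α ∨ γ) → ~(β ∨ (β → α)))) ∨ (((γ ↔ ~β) → ((γ → α) ∨ α)) ↔ (γ → ~β)) = 1/2 ∨ 1/2 = 1/2
β ∨ γ = 1/2 ∨ 1/2 = 1/2
γ ↔ (β ∨ γ) = 1/2 ↔ 1/2 = 1/2
β → α = 1/2 → 1/2 = 1/2
~(β → α) = ~1/2 = 1/2
~~(β → α) = ~1/2 = 1/2
(γ ↔ (β ∨ γ)) → ~~(β → α) = 1/2 → 1/2 = 1/2
β ∨ α = 1/2 ∨ 1/2 = 1/2
α ∨ α = 1/2 ∨ 1/2 = 1/2
(α ∨ α) → γ = 1/2 → 1/2 = 1/2
(β ∨ α) ∨ ((α ∨ α) → γ) = 1/2 ∨ 1/2 = 1/2
~((β ∨ α) ∨ ((α ∨ α) → γ)) = ~1/2 = 1/2
((γ ↔ (β ∨ γ)) → ~~(β → α)) → ~((β ∨ α) ∨ ((α ∨ α) → γ)) = 1/2 → 1/2 = 1/2
~γ = ~1/2 = 1/2
γ ↔ β = 1/2 ↔ 1/2 = 1/2
~(γ ↔ β) = ~1/2 = 1/2
~γ ↔ ~(γ ↔ β) = 1/2 ↔ 1/2 = 1/2
β → γ = 1/2 → 1/2 = 1/2
~(β → γ) = ~1/2 = 1/2
(~γ ↔ ~(γ ↔ β)) ∨ ~(β → γ) = 1/2 ∨ 1/2 = 1/2
~((~γ ↔ ~(γ ↔ β)) ∨ ~(β → γ)) = ~1/2 = 1/2
(((γ ↔ (β ∨ γ)) → ~~(β → α)) → ~((β ∨ α) ∨ ((α ∨ α) → γ))) ↔ ~((~γ ↔ ~(γ ↔ β)) ∨ ~(β → γ)) = 1/2 ↔ 1/2 = 1/2
((((γ ↔ (α ↔ β)) → ((~β ↔ ~γ) ∨ (γ ∨ β))) ∨ (~(α ∨ γ) → ~(β ∨ (β → α)))) ∨ (((γ ↔ ~β) → ((γ → α) ∨ α)) ↔ (γ → ~β))) ∨ ((((γ ↔ (β ∨ γ)) → ~~(β → α)) → ~((β ∨ α) ∨ ((α ∨ α) → γ))) ↔ ~((~γ ↔ ~(γ ↔ β)) ∨ ~(β → γ))) = 1/2 ∨ 1/2 = 1/2

1/2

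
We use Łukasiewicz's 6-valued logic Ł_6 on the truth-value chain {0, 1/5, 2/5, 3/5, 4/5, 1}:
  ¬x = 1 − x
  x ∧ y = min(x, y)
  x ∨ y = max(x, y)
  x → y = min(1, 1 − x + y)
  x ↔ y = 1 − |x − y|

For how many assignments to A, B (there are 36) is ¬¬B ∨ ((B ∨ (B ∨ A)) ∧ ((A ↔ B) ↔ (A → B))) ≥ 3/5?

27

value 1: 11 assignments (counts)
value 4/5: 9 assignments (counts)
value 3/5: 7 assignments (counts)
value 2/5: 5 assignments
value 1/5: 3 assignments
value 0: 1 assignment
So 27 of the 36 assignments meet the threshold.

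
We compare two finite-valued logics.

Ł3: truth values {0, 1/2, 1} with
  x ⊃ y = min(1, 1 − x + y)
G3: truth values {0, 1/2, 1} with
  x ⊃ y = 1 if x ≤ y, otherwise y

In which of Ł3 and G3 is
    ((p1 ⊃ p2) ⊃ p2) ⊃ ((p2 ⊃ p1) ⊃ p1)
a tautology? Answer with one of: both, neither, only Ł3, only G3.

only Ł3

In Ł3: every assignment gives 1 — tautology.
In G3: at p1 = 1/2, p2 = 0 the value is 1/2 — not a tautology.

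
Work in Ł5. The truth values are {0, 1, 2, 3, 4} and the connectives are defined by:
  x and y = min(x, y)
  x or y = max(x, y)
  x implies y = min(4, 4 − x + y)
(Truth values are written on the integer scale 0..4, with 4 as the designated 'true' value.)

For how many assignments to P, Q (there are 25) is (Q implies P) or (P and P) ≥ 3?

19

value 4: 15 assignments (counts)
value 3: 4 assignments (counts)
value 2: 3 assignments
value 1: 2 assignments
value 0: 1 assignment
So 19 of the 25 assignments meet the threshold.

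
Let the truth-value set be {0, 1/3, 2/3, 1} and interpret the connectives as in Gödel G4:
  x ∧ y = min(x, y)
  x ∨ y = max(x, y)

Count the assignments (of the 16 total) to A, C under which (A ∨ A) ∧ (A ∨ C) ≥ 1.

4

A = 0, C = 0 ↦ 0  <
A = 0, C = 1/3 ↦ 0  <
A = 0, C = 2/3 ↦ 0  <
A = 0, C = 1 ↦ 0  <
A = 1/3, C = 0 ↦ 1/3  <
A = 1/3, C = 1/3 ↦ 1/3  <
A = 1/3, C = 2/3 ↦ 1/3  <
A = 1/3, C = 1 ↦ 1/3  <
A = 2/3, C = 0 ↦ 2/3  <
A = 2/3, C = 1/3 ↦ 2/3  <
A = 2/3, C = 2/3 ↦ 2/3  <
A = 2/3, C = 1 ↦ 2/3  <
A = 1, C = 0 ↦ 1  ≥
A = 1, C = 1/3 ↦ 1  ≥
A = 1, C = 2/3 ↦ 1  ≥
A = 1, C = 1 ↦ 1  ≥
So 4 of the 16 assignments meet the threshold.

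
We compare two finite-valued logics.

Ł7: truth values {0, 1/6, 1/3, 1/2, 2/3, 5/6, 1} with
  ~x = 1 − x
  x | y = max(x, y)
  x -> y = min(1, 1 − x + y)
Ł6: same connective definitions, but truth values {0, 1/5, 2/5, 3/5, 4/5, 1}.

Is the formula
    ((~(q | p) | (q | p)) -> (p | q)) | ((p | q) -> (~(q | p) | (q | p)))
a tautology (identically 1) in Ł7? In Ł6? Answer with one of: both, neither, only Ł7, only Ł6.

both

In Ł7: every assignment gives 1 — tautology.
In Ł6: every assignment gives 1 — tautology.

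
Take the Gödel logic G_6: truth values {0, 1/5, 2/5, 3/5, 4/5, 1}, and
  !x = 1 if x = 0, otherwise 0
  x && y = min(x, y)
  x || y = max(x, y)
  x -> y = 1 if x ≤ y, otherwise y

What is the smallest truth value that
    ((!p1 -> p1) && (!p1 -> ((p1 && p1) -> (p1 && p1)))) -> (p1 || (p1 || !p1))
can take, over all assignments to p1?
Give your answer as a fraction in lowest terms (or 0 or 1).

1/5

Take p1 = 1/5:
!p1 = !1/5 = 0
!p1 -> p1 = 0 -> 1/5 = 1
!p1 = !1/5 = 0
p1 && p1 = 1/5 && 1/5 = 1/5
p1 && p1 = 1/5 && 1/5 = 1/5
(p1 && p1) -> (p1 && p1) = 1/5 -> 1/5 = 1
!p1 -> ((p1 && p1) -> (p1 && p1)) = 0 -> 1 = 1
(!p1 -> p1) && (!p1 -> ((p1 && p1) -> (p1 && p1))) = 1 && 1 = 1
!p1 = !1/5 = 0
p1 || !p1 = 1/5 || 0 = 1/5
p1 || (p1 || !p1) = 1/5 || 1/5 = 1/5
((!p1 -> p1) && (!p1 -> ((p1 && p1) -> (p1 && p1)))) -> (p1 || (p1 || !p1)) = 1 -> 1/5 = 1/5
No assignment yields a value below 1/5, so this is the minimum.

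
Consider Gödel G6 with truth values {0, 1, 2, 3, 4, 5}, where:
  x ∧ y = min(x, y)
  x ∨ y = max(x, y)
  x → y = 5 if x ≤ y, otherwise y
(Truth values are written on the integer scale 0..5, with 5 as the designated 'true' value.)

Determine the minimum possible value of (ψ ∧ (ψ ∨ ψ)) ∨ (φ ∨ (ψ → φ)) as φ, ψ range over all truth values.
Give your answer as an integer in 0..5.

Take φ = 0, ψ = 1:
ψ ∨ ψ = 1 ∨ 1 = 1
ψ ∧ (ψ ∨ ψ) = 1 ∧ 1 = 1
ψ → φ = 1 → 0 = 0
φ ∨ (ψ → φ) = 0 ∨ 0 = 0
(ψ ∧ (ψ ∨ ψ)) ∨ (φ ∨ (ψ → φ)) = 1 ∨ 0 = 1
No assignment yields a value below 1, so this is the minimum.

1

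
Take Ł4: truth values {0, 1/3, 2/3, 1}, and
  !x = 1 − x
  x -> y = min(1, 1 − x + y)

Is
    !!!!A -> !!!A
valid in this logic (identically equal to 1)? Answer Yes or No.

Counterexample: take A = 2/3.
!A = !2/3 = 1/3
!!A = !1/3 = 2/3
!!!A = !2/3 = 1/3
!!!!A = !1/3 = 2/3
!A = !2/3 = 1/3
!!A = !1/3 = 2/3
!!!A = !2/3 = 1/3
!!!!A -> !!!A = 2/3 -> 1/3 = 2/3
This gives 2/3 ≠ 1.

No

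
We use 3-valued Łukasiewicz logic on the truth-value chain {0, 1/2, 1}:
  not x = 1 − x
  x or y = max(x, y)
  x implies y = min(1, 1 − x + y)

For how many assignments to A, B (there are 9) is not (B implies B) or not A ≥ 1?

A = 0, B = 0 ↦ 1  ≥
A = 0, B = 1/2 ↦ 1  ≥
A = 0, B = 1 ↦ 1  ≥
A = 1/2, B = 0 ↦ 1/2  <
A = 1/2, B = 1/2 ↦ 1/2  <
A = 1/2, B = 1 ↦ 1/2  <
A = 1, B = 0 ↦ 0  <
A = 1, B = 1/2 ↦ 0  <
A = 1, B = 1 ↦ 0  <
So 3 of the 9 assignments meet the threshold.

3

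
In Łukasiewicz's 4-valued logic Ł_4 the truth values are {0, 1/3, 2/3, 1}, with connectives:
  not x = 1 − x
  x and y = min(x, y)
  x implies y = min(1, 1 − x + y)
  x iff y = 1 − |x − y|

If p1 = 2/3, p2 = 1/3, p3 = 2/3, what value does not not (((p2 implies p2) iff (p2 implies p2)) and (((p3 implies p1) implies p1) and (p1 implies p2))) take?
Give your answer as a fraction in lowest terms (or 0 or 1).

p2 implies p2 = 1/3 implies 1/3 = 1
p2 implies p2 = 1/3 implies 1/3 = 1
(p2 implies p2) iff (p2 implies p2) = 1 iff 1 = 1
p3 implies p1 = 2/3 implies 2/3 = 1
(p3 implies p1) implies p1 = 1 implies 2/3 = 2/3
p1 implies p2 = 2/3 implies 1/3 = 2/3
((p3 implies p1) implies p1) and (p1 implies p2) = 2/3 and 2/3 = 2/3
((p2 implies p2) iff (p2 implies p2)) and (((p3 implies p1) implies p1) and (p1 implies p2)) = 1 and 2/3 = 2/3
not (((p2 implies p2) iff (p2 implies p2)) and (((p3 implies p1) implies p1) and (p1 implies p2))) = not 2/3 = 1/3
not not (((p2 implies p2) iff (p2 implies p2)) and (((p3 implies p1) implies p1) and (p1 implies p2))) = not 1/3 = 2/3

2/3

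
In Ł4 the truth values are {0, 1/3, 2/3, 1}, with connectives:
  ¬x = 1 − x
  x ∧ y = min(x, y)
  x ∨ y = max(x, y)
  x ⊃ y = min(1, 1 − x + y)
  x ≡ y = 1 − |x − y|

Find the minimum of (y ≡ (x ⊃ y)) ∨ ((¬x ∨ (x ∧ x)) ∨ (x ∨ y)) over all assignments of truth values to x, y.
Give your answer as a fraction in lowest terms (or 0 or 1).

2/3

Take x = 1/3, y = 0:
x ⊃ y = 1/3 ⊃ 0 = 2/3
y ≡ (x ⊃ y) = 0 ≡ 2/3 = 1/3
¬x = ¬1/3 = 2/3
x ∧ x = 1/3 ∧ 1/3 = 1/3
¬x ∨ (x ∧ x) = 2/3 ∨ 1/3 = 2/3
x ∨ y = 1/3 ∨ 0 = 1/3
(¬x ∨ (x ∧ x)) ∨ (x ∨ y) = 2/3 ∨ 1/3 = 2/3
(y ≡ (x ⊃ y)) ∨ ((¬x ∨ (x ∧ x)) ∨ (x ∨ y)) = 1/3 ∨ 2/3 = 2/3
No assignment yields a value below 2/3, so this is the minimum.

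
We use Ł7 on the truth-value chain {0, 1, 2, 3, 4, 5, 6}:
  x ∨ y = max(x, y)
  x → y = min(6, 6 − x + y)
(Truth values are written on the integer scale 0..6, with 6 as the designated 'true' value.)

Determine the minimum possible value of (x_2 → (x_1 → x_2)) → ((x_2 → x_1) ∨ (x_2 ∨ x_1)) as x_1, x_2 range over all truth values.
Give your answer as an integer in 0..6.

Take x_1 = 0, x_2 = 3:
x_1 → x_2 = 0 → 3 = 6
x_2 → (x_1 → x_2) = 3 → 6 = 6
x_2 → x_1 = 3 → 0 = 3
x_2 ∨ x_1 = 3 ∨ 0 = 3
(x_2 → x_1) ∨ (x_2 ∨ x_1) = 3 ∨ 3 = 3
(x_2 → (x_1 → x_2)) → ((x_2 → x_1) ∨ (x_2 ∨ x_1)) = 6 → 3 = 3
No assignment yields a value below 3, so this is the minimum.

3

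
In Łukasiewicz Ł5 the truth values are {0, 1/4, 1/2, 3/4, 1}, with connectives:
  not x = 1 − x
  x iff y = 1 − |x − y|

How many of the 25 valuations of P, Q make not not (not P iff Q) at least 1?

value 1: 5 assignments (counts)
value 3/4: 8 assignments
value 1/2: 6 assignments
value 1/4: 4 assignments
value 0: 2 assignments
So 5 of the 25 assignments meet the threshold.

5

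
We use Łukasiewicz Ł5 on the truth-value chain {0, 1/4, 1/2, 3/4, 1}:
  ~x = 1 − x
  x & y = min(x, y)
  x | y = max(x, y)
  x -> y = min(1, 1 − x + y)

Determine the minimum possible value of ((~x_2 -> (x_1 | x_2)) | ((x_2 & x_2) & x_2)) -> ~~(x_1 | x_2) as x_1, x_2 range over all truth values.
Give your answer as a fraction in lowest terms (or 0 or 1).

Take x_1 = 0, x_2 = 1/2:
~x_2 = ~1/2 = 1/2
x_1 | x_2 = 0 | 1/2 = 1/2
~x_2 -> (x_1 | x_2) = 1/2 -> 1/2 = 1
x_2 & x_2 = 1/2 & 1/2 = 1/2
(x_2 & x_2) & x_2 = 1/2 & 1/2 = 1/2
(~x_2 -> (x_1 | x_2)) | ((x_2 & x_2) & x_2) = 1 | 1/2 = 1
x_1 | x_2 = 0 | 1/2 = 1/2
~(x_1 | x_2) = ~1/2 = 1/2
~~(x_1 | x_2) = ~1/2 = 1/2
((~x_2 -> (x_1 | x_2)) | ((x_2 & x_2) & x_2)) -> ~~(x_1 | x_2) = 1 -> 1/2 = 1/2
No assignment yields a value below 1/2, so this is the minimum.

1/2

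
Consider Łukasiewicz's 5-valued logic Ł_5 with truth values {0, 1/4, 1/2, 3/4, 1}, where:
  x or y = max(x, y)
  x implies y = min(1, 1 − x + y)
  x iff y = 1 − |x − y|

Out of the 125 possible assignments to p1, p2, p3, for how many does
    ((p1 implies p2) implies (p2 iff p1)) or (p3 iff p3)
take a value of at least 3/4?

value 1: 125 assignments (counts)
So 125 of the 125 assignments meet the threshold.

125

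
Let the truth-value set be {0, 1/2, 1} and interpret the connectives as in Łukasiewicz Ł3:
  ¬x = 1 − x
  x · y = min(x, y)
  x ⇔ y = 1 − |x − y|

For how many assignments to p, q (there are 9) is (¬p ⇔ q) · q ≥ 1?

1

p = 0, q = 0 ↦ 0  <
p = 0, q = 1/2 ↦ 1/2  <
p = 0, q = 1 ↦ 1  ≥
p = 1/2, q = 0 ↦ 0  <
p = 1/2, q = 1/2 ↦ 1/2  <
p = 1/2, q = 1 ↦ 1/2  <
p = 1, q = 0 ↦ 0  <
p = 1, q = 1/2 ↦ 1/2  <
p = 1, q = 1 ↦ 0  <
So 1 of the 9 assignments meets the threshold.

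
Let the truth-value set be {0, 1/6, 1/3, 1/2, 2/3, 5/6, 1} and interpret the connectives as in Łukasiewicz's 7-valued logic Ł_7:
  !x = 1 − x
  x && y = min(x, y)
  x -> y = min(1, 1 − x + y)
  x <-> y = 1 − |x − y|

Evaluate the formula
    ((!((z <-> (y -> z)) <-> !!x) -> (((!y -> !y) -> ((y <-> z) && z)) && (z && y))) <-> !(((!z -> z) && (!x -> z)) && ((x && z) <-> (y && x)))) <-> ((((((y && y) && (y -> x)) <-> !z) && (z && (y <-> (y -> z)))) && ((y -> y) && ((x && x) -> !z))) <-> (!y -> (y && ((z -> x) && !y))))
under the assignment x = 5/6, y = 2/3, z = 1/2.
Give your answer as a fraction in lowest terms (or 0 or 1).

2/3

y -> z = 2/3 -> 1/2 = 5/6
z <-> (y -> z) = 1/2 <-> 5/6 = 2/3
!x = !5/6 = 1/6
!!x = !1/6 = 5/6
(z <-> (y -> z)) <-> !!x = 2/3 <-> 5/6 = 5/6
!((z <-> (y -> z)) <-> !!x) = !5/6 = 1/6
!y = !2/3 = 1/3
!y = !2/3 = 1/3
!y -> !y = 1/3 -> 1/3 = 1
y <-> z = 2/3 <-> 1/2 = 5/6
(y <-> z) && z = 5/6 && 1/2 = 1/2
(!y -> !y) -> ((y <-> z) && z) = 1 -> 1/2 = 1/2
z && y = 1/2 && 2/3 = 1/2
((!y -> !y) -> ((y <-> z) && z)) && (z && y) = 1/2 && 1/2 = 1/2
!((z <-> (y -> z)) <-> !!x) -> (((!y -> !y) -> ((y <-> z) && z)) && (z && y)) = 1/6 -> 1/2 = 1
!z = !1/2 = 1/2
!z -> z = 1/2 -> 1/2 = 1
!x = !5/6 = 1/6
!x -> z = 1/6 -> 1/2 = 1
(!z -> z) && (!x -> z) = 1 && 1 = 1
x && z = 5/6 && 1/2 = 1/2
y && x = 2/3 && 5/6 = 2/3
(x && z) <-> (y && x) = 1/2 <-> 2/3 = 5/6
((!z -> z) && (!x -> z)) && ((x && z) <-> (y && x)) = 1 && 5/6 = 5/6
!(((!z -> z) && (!x -> z)) && ((x && z) <-> (y && x))) = !5/6 = 1/6
(!((z <-> (y -> z)) <-> !!x) -> (((!y -> !y) -> ((y <-> z) && z)) && (z && y))) <-> !(((!z -> z) && (!x -> z)) && ((x && z) <-> (y && x))) = 1 <-> 1/6 = 1/6
y && y = 2/3 && 2/3 = 2/3
y -> x = 2/3 -> 5/6 = 1
(y && y) && (y -> x) = 2/3 && 1 = 2/3
!z = !1/2 = 1/2
((y && y) && (y -> x)) <-> !z = 2/3 <-> 1/2 = 5/6
y -> z = 2/3 -> 1/2 = 5/6
y <-> (y -> z) = 2/3 <-> 5/6 = 5/6
z && (y <-> (y -> z)) = 1/2 && 5/6 = 1/2
(((y && y) && (y -> x)) <-> !z) && (z && (y <-> (y -> z))) = 5/6 && 1/2 = 1/2
y -> y = 2/3 -> 2/3 = 1
x && x = 5/6 && 5/6 = 5/6
!z = !1/2 = 1/2
(x && x) -> !z = 5/6 -> 1/2 = 2/3
(y -> y) && ((x && x) -> !z) = 1 && 2/3 = 2/3
((((y && y) && (y -> x)) <-> !z) && (z && (y <-> (y -> z)))) && ((y -> y) && ((x && x) -> !z)) = 1/2 && 2/3 = 1/2
!y = !2/3 = 1/3
z -> x = 1/2 -> 5/6 = 1
!y = !2/3 = 1/3
(z -> x) && !y = 1 && 1/3 = 1/3
y && ((z -> x) && !y) = 2/3 && 1/3 = 1/3
!y -> (y && ((z -> x) && !y)) = 1/3 -> 1/3 = 1
(((((y && y) && (y -> x)) <-> !z) && (z && (y <-> (y -> z)))) && ((y -> y) && ((x && x) -> !z))) <-> (!y -> (y && ((z -> x) && !y))) = 1/2 <-> 1 = 1/2
((!((z <-> (y -> z)) <-> !!x) -> (((!y -> !y) -> ((y <-> z) && z)) && (z && y))) <-> !(((!z -> z) && (!x -> z)) && ((x && z) <-> (y && x)))) <-> ((((((y && y) && (y -> x)) <-> !z) && (z && (y <-> (y -> z)))) && ((y -> y) && ((x && x) -> !z))) <-> (!y -> (y && ((z -> x) && !y)))) = 1/6 <-> 1/2 = 2/3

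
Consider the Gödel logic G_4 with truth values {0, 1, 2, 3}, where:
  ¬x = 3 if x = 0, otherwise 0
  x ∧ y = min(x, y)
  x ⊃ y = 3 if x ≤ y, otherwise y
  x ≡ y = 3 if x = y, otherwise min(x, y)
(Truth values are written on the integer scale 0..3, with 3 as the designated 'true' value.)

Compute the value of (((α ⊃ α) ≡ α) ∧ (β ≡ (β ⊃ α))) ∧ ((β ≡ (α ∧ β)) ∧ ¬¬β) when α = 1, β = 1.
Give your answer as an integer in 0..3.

1

α ⊃ α = 1 ⊃ 1 = 3
(α ⊃ α) ≡ α = 3 ≡ 1 = 1
β ⊃ α = 1 ⊃ 1 = 3
β ≡ (β ⊃ α) = 1 ≡ 3 = 1
((α ⊃ α) ≡ α) ∧ (β ≡ (β ⊃ α)) = 1 ∧ 1 = 1
α ∧ β = 1 ∧ 1 = 1
β ≡ (α ∧ β) = 1 ≡ 1 = 3
¬β = ¬1 = 0
¬¬β = ¬0 = 3
(β ≡ (α ∧ β)) ∧ ¬¬β = 3 ∧ 3 = 3
(((α ⊃ α) ≡ α) ∧ (β ≡ (β ⊃ α))) ∧ ((β ≡ (α ∧ β)) ∧ ¬¬β) = 1 ∧ 3 = 1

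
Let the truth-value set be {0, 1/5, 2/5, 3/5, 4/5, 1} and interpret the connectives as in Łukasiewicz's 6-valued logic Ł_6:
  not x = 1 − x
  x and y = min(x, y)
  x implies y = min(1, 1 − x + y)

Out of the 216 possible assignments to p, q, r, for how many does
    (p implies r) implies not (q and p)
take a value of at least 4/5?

value 1: 111 assignments (counts)
value 4/5: 51 assignments (counts)
value 3/5: 31 assignments
value 2/5: 16 assignments
value 1/5: 6 assignments
value 0: 1 assignment
So 162 of the 216 assignments meet the threshold.

162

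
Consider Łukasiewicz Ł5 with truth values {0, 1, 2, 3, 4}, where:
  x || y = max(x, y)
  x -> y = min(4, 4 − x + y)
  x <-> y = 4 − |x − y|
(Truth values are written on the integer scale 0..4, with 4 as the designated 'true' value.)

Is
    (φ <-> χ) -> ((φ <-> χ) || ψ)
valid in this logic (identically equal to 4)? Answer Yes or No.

At φ = 4, ψ = 1, χ = 2, for instance:
φ <-> χ = 4 <-> 2 = 2
(φ <-> χ) || ψ = 2 || 1 = 2
(φ <-> χ) -> ((φ <-> χ) || ψ) = 2 -> 2 = 4
and checking the remaining 124 assignments likewise gives ≥ 4 in every case.

Yes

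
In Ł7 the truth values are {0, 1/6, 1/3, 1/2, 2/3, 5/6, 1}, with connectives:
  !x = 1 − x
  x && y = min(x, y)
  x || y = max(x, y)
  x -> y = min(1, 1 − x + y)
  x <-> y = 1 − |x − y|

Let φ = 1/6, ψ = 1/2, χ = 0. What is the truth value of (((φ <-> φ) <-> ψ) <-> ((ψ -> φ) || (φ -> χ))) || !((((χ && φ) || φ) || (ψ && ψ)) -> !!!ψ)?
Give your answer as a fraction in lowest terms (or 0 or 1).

φ <-> φ = 1/6 <-> 1/6 = 1
(φ <-> φ) <-> ψ = 1 <-> 1/2 = 1/2
ψ -> φ = 1/2 -> 1/6 = 2/3
φ -> χ = 1/6 -> 0 = 5/6
(ψ -> φ) || (φ -> χ) = 2/3 || 5/6 = 5/6
((φ <-> φ) <-> ψ) <-> ((ψ -> φ) || (φ -> χ)) = 1/2 <-> 5/6 = 2/3
χ && φ = 0 && 1/6 = 0
(χ && φ) || φ = 0 || 1/6 = 1/6
ψ && ψ = 1/2 && 1/2 = 1/2
((χ && φ) || φ) || (ψ && ψ) = 1/6 || 1/2 = 1/2
!ψ = !1/2 = 1/2
!!ψ = !1/2 = 1/2
!!!ψ = !1/2 = 1/2
(((χ && φ) || φ) || (ψ && ψ)) -> !!!ψ = 1/2 -> 1/2 = 1
!((((χ && φ) || φ) || (ψ && ψ)) -> !!!ψ) = !1 = 0
(((φ <-> φ) <-> ψ) <-> ((ψ -> φ) || (φ -> χ))) || !((((χ && φ) || φ) || (ψ && ψ)) -> !!!ψ) = 2/3 || 0 = 2/3

2/3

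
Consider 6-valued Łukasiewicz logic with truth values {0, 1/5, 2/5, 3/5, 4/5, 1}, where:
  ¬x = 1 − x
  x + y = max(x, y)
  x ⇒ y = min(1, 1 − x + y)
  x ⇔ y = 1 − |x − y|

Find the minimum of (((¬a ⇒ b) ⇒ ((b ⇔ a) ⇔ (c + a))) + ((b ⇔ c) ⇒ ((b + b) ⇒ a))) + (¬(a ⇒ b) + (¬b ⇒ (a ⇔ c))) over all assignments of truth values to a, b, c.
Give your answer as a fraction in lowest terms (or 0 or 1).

Take a = 0, b = 3/5, c = 1:
¬a = ¬0 = 1
¬a ⇒ b = 1 ⇒ 3/5 = 3/5
b ⇔ a = 3/5 ⇔ 0 = 2/5
c + a = 1 + 0 = 1
(b ⇔ a) ⇔ (c + a) = 2/5 ⇔ 1 = 2/5
(¬a ⇒ b) ⇒ ((b ⇔ a) ⇔ (c + a)) = 3/5 ⇒ 2/5 = 4/5
b ⇔ c = 3/5 ⇔ 1 = 3/5
b + b = 3/5 + 3/5 = 3/5
(b + b) ⇒ a = 3/5 ⇒ 0 = 2/5
(b ⇔ c) ⇒ ((b + b) ⇒ a) = 3/5 ⇒ 2/5 = 4/5
((¬a ⇒ b) ⇒ ((b ⇔ a) ⇔ (c + a))) + ((b ⇔ c) ⇒ ((b + b) ⇒ a)) = 4/5 + 4/5 = 4/5
a ⇒ b = 0 ⇒ 3/5 = 1
¬(a ⇒ b) = ¬1 = 0
¬b = ¬3/5 = 2/5
a ⇔ c = 0 ⇔ 1 = 0
¬b ⇒ (a ⇔ c) = 2/5 ⇒ 0 = 3/5
¬(a ⇒ b) + (¬b ⇒ (a ⇔ c)) = 0 + 3/5 = 3/5
(((¬a ⇒ b) ⇒ ((b ⇔ a) ⇔ (c + a))) + ((b ⇔ c) ⇒ ((b + b) ⇒ a))) + (¬(a ⇒ b) + (¬b ⇒ (a ⇔ c))) = 4/5 + 3/5 = 4/5
No assignment yields a value below 4/5, so this is the minimum.

4/5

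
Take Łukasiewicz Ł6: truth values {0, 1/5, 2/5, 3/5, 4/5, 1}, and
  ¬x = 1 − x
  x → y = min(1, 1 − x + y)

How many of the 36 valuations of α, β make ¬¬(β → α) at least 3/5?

value 1: 21 assignments (counts)
value 4/5: 5 assignments (counts)
value 3/5: 4 assignments (counts)
value 2/5: 3 assignments
value 1/5: 2 assignments
value 0: 1 assignment
So 30 of the 36 assignments meet the threshold.

30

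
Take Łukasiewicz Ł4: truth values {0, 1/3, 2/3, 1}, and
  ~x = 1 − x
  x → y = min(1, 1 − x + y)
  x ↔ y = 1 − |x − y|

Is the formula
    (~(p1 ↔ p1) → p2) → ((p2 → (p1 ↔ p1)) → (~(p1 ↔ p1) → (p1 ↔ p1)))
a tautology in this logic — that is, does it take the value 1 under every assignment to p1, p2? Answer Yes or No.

p1 = 0, p2 = 0 ↦ 1
p1 = 0, p2 = 1/3 ↦ 1
p1 = 0, p2 = 2/3 ↦ 1
p1 = 0, p2 = 1 ↦ 1
p1 = 1/3, p2 = 0 ↦ 1
p1 = 1/3, p2 = 1/3 ↦ 1
p1 = 1/3, p2 = 2/3 ↦ 1
p1 = 1/3, p2 = 1 ↦ 1
p1 = 2/3, p2 = 0 ↦ 1
p1 = 2/3, p2 = 1/3 ↦ 1
p1 = 2/3, p2 = 2/3 ↦ 1
p1 = 2/3, p2 = 1 ↦ 1
p1 = 1, p2 = 0 ↦ 1
p1 = 1, p2 = 1/3 ↦ 1
p1 = 1, p2 = 2/3 ↦ 1
p1 = 1, p2 = 1 ↦ 1
Every assignment gives a value ≥ 1.

Yes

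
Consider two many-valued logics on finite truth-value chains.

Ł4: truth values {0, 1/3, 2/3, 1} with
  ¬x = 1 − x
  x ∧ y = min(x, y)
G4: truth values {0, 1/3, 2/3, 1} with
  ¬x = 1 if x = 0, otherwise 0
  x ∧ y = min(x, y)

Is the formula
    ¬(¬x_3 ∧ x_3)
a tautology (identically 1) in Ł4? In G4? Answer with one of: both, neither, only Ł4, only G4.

In Ł4: at x_3 = 1/3 the value is 2/3 — not a tautology.
In G4: every assignment gives 1 — tautology.

only G4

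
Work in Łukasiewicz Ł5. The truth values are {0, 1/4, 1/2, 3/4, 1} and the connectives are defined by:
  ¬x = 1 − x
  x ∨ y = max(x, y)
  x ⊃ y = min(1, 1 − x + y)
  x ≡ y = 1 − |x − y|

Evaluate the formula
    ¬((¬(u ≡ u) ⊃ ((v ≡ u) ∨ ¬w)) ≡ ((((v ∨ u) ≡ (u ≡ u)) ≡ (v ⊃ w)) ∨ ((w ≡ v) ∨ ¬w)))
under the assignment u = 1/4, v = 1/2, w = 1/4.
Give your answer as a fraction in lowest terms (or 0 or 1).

1/4

u ≡ u = 1/4 ≡ 1/4 = 1
¬(u ≡ u) = ¬1 = 0
v ≡ u = 1/2 ≡ 1/4 = 3/4
¬w = ¬1/4 = 3/4
(v ≡ u) ∨ ¬w = 3/4 ∨ 3/4 = 3/4
¬(u ≡ u) ⊃ ((v ≡ u) ∨ ¬w) = 0 ⊃ 3/4 = 1
v ∨ u = 1/2 ∨ 1/4 = 1/2
u ≡ u = 1/4 ≡ 1/4 = 1
(v ∨ u) ≡ (u ≡ u) = 1/2 ≡ 1 = 1/2
v ⊃ w = 1/2 ⊃ 1/4 = 3/4
((v ∨ u) ≡ (u ≡ u)) ≡ (v ⊃ w) = 1/2 ≡ 3/4 = 3/4
w ≡ v = 1/4 ≡ 1/2 = 3/4
¬w = ¬1/4 = 3/4
(w ≡ v) ∨ ¬w = 3/4 ∨ 3/4 = 3/4
(((v ∨ u) ≡ (u ≡ u)) ≡ (v ⊃ w)) ∨ ((w ≡ v) ∨ ¬w) = 3/4 ∨ 3/4 = 3/4
(¬(u ≡ u) ⊃ ((v ≡ u) ∨ ¬w)) ≡ ((((v ∨ u) ≡ (u ≡ u)) ≡ (v ⊃ w)) ∨ ((w ≡ v) ∨ ¬w)) = 1 ≡ 3/4 = 3/4
¬((¬(u ≡ u) ⊃ ((v ≡ u) ∨ ¬w)) ≡ ((((v ∨ u) ≡ (u ≡ u)) ≡ (v ⊃ w)) ∨ ((w ≡ v) ∨ ¬w))) = ¬3/4 = 1/4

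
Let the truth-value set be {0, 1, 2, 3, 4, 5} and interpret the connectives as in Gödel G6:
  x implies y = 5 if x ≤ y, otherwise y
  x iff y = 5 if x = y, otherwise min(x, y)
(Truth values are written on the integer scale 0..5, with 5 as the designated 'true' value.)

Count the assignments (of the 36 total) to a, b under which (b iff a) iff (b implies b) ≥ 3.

value 5: 6 assignments (counts)
value 4: 2 assignments (counts)
value 3: 4 assignments (counts)
value 2: 6 assignments
value 1: 8 assignments
value 0: 10 assignments
So 12 of the 36 assignments meet the threshold.

12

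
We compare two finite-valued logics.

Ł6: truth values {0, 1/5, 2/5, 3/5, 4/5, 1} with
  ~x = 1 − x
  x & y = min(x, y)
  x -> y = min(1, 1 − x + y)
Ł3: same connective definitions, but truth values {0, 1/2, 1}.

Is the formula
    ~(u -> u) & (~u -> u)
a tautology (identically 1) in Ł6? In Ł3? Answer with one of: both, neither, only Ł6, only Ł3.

neither

In Ł6: at u = 0 the value is 0 — not a tautology.
In Ł3: at u = 0 the value is 0 — not a tautology.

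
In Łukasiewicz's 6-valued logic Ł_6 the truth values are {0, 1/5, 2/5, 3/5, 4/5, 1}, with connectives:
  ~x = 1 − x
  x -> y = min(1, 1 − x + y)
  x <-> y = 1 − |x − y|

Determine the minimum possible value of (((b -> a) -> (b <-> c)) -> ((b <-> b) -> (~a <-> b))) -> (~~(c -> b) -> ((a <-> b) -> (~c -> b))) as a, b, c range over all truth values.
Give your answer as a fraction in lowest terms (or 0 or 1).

Take a = 2/5, b = 2/5, c = 0:
b -> a = 2/5 -> 2/5 = 1
b <-> c = 2/5 <-> 0 = 3/5
(b -> a) -> (b <-> c) = 1 -> 3/5 = 3/5
b <-> b = 2/5 <-> 2/5 = 1
~a = ~2/5 = 3/5
~a <-> b = 3/5 <-> 2/5 = 4/5
(b <-> b) -> (~a <-> b) = 1 -> 4/5 = 4/5
((b -> a) -> (b <-> c)) -> ((b <-> b) -> (~a <-> b)) = 3/5 -> 4/5 = 1
c -> b = 0 -> 2/5 = 1
~(c -> b) = ~1 = 0
~~(c -> b) = ~0 = 1
a <-> b = 2/5 <-> 2/5 = 1
~c = ~0 = 1
~c -> b = 1 -> 2/5 = 2/5
(a <-> b) -> (~c -> b) = 1 -> 2/5 = 2/5
~~(c -> b) -> ((a <-> b) -> (~c -> b)) = 1 -> 2/5 = 2/5
(((b -> a) -> (b <-> c)) -> ((b <-> b) -> (~a <-> b))) -> (~~(c -> b) -> ((a <-> b) -> (~c -> b))) = 1 -> 2/5 = 2/5
No assignment yields a value below 2/5, so this is the minimum.

2/5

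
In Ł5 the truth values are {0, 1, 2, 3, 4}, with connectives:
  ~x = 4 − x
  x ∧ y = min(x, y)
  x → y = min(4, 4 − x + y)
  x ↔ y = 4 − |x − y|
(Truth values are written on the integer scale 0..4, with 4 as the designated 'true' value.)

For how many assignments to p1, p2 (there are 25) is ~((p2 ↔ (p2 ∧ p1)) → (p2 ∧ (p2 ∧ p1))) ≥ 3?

value 4: 5 assignments (counts)
value 3: 5 assignments (counts)
value 2: 5 assignments
value 1: 5 assignments
value 0: 5 assignments
So 10 of the 25 assignments meet the threshold.

10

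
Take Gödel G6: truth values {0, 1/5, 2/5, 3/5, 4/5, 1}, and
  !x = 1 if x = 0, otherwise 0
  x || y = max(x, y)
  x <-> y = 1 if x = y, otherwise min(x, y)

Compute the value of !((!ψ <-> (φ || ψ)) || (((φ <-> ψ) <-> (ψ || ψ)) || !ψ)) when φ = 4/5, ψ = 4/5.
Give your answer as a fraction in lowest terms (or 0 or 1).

0

!ψ = !4/5 = 0
φ || ψ = 4/5 || 4/5 = 4/5
!ψ <-> (φ || ψ) = 0 <-> 4/5 = 0
φ <-> ψ = 4/5 <-> 4/5 = 1
ψ || ψ = 4/5 || 4/5 = 4/5
(φ <-> ψ) <-> (ψ || ψ) = 1 <-> 4/5 = 4/5
!ψ = !4/5 = 0
((φ <-> ψ) <-> (ψ || ψ)) || !ψ = 4/5 || 0 = 4/5
(!ψ <-> (φ || ψ)) || (((φ <-> ψ) <-> (ψ || ψ)) || !ψ) = 0 || 4/5 = 4/5
!((!ψ <-> (φ || ψ)) || (((φ <-> ψ) <-> (ψ || ψ)) || !ψ)) = !4/5 = 0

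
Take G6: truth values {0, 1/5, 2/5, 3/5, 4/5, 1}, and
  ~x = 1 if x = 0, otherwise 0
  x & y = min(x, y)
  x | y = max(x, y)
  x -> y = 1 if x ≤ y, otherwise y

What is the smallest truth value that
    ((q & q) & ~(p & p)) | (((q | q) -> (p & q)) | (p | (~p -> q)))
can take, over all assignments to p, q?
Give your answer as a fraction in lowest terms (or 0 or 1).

1/5

Take p = 0, q = 1/5:
q & q = 1/5 & 1/5 = 1/5
p & p = 0 & 0 = 0
~(p & p) = ~0 = 1
(q & q) & ~(p & p) = 1/5 & 1 = 1/5
q | q = 1/5 | 1/5 = 1/5
p & q = 0 & 1/5 = 0
(q | q) -> (p & q) = 1/5 -> 0 = 0
~p = ~0 = 1
~p -> q = 1 -> 1/5 = 1/5
p | (~p -> q) = 0 | 1/5 = 1/5
((q | q) -> (p & q)) | (p | (~p -> q)) = 0 | 1/5 = 1/5
((q & q) & ~(p & p)) | (((q | q) -> (p & q)) | (p | (~p -> q))) = 1/5 | 1/5 = 1/5
No assignment yields a value below 1/5, so this is the minimum.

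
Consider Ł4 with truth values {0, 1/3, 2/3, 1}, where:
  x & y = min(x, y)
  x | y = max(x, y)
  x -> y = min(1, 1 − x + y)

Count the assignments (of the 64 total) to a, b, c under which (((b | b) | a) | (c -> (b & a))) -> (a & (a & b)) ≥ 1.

7

value 1: 7 assignments (counts)
value 2/3: 21 assignments
value 1/3: 23 assignments
value 0: 13 assignments
So 7 of the 64 assignments meet the threshold.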